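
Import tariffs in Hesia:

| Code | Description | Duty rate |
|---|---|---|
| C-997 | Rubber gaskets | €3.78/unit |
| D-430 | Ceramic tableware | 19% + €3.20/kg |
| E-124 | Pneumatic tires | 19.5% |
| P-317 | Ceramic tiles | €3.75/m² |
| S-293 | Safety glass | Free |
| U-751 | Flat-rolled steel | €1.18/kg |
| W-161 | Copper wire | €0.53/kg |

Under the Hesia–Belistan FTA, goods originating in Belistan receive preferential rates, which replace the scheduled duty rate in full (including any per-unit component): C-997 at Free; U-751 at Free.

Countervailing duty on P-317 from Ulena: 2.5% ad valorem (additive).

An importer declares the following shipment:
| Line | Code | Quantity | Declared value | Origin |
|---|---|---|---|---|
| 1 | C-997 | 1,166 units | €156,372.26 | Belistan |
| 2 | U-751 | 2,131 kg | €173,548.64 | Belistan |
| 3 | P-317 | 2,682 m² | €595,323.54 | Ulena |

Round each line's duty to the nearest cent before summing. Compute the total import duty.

Line 1 (C-997, Belistan, 1,166 units, €156,372.26):
Base rate for C-997 is €3.78/unit.
Origin Belistan qualifies under the Hesia–Belistan agreement and C-997 is covered: preferential rate Free applies instead.
Duty = €156,372.26 × 0% = €0.00.
Line 2 (U-751, Belistan, 2,131 kg, €173,548.64):
Base rate for U-751 is €1.18/kg.
Origin Belistan qualifies under the Hesia–Belistan agreement and U-751 is covered: preferential rate Free applies instead.
Duty = €173,548.64 × 0% = €0.00.
Line 3 (P-317, Ulena, 2,682 m², €595,323.54):
Base rate for P-317 is €3.75/m².
Additional duty on P-317 from Ulena: +2.5% ad valorem. Applied ad valorem rate = 2.5%.
Duty = €595,323.54 × 2.5% + 2,682 × €3.75 = €24,940.59.
Total = €0.00 + €0.00 + €24,940.59 = €24,940.59.

€24,940.59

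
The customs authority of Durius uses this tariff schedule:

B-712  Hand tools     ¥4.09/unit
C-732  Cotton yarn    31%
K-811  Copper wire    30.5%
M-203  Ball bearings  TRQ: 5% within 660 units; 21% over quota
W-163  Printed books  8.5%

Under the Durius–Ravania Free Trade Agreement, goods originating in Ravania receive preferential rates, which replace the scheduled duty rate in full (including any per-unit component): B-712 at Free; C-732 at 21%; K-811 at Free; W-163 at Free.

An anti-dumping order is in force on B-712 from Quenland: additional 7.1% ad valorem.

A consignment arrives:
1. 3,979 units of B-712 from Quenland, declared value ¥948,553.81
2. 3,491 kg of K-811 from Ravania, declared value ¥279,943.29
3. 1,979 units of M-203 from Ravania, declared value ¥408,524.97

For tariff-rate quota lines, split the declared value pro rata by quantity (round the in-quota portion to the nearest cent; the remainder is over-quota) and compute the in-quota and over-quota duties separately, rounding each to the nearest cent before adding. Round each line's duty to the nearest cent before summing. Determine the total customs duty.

Line 1 (B-712, Quenland, 3,979 units, ¥948,553.81):
Base rate for B-712 is ¥4.09/unit.
B-712 has an FTA preferential rate, but origin Quenland is not Ravania; base rate stands.
Additional duty on B-712 from Quenland: +7.1% ad valorem. Applied ad valorem rate = 7.1%.
Duty = ¥948,553.81 × 7.1% + 3,979 × ¥4.09 = ¥83,621.43.
Line 2 (K-811, Ravania, 3,491 kg, ¥279,943.29):
Base rate for K-811 is 30.5%.
Origin Ravania qualifies under the Durius–Ravania agreement and K-811 is covered: preferential rate Free applies instead.
Duty = ¥279,943.29 × 0% = ¥0.00.
Line 3 (M-203, Ravania, 1,979 units, ¥408,524.97):
Code M-203 is under a tariff-rate quota (threshold 660 units). In-quota: 660 units at 5%; over-quota: 1,319 units at 21%.
Pro-rata value split: in-quota = ¥408,524.97 × 660/1,979 = ¥136,243.80; over-quota = ¥408,524.97 − ¥136,243.80 = ¥272,281.17.
In-quota duty = ¥136,243.80 × 5% = ¥6,812.19. Over-quota duty = ¥272,281.17 × 21% = ¥57,179.05.
Line duty = ¥6,812.19 + ¥57,179.05 = ¥63,991.24.
Total = ¥83,621.43 + ¥0.00 + ¥63,991.24 = ¥147,612.67.

¥147,612.67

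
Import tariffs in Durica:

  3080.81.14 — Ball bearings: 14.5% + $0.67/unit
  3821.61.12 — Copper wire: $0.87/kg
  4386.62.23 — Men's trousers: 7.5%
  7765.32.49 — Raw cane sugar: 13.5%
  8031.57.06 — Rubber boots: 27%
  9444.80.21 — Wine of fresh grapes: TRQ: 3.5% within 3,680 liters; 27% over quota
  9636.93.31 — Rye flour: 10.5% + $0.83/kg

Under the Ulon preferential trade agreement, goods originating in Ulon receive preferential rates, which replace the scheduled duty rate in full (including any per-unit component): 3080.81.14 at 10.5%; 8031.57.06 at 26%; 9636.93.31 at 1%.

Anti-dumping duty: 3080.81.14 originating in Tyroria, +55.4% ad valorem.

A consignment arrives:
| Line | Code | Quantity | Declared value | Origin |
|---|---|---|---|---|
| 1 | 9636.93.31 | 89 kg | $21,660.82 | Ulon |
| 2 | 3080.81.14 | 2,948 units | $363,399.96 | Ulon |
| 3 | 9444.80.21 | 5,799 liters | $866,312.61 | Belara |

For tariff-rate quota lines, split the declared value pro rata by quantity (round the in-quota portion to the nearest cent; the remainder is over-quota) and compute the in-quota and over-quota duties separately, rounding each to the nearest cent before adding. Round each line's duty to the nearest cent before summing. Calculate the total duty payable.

Line 1 (9636.93.31, Ulon, 89 kg, $21,660.82):
Base rate for 9636.93.31 is 10.5% + $0.83/kg.
Origin Ulon qualifies under the Durica–Ulon agreement and 9636.93.31 is covered: preferential rate 1% applies instead.
Duty = $21,660.82 × 1% = $216.61.
Line 2 (3080.81.14, Ulon, 2,948 units, $363,399.96):
Base rate for 3080.81.14 is 14.5% + $0.67/unit.
Origin Ulon qualifies under the Durica–Ulon agreement and 3080.81.14 is covered: preferential rate 10.5% applies instead.
The additional-duty order on 3080.81.14 targets Tyroria, not Ulon; it does not apply.
Duty = $363,399.96 × 10.5% = $38,157.00.
Line 3 (9444.80.21, Belara, 5,799 liters, $866,312.61):
Code 9444.80.21 is under a tariff-rate quota (threshold 3,680 liters). In-quota: 3,680 liters at 3.5%; over-quota: 2,119 liters at 27%.
Pro-rata value split: in-quota = $866,312.61 × 3,680/5,799 = $549,755.20; over-quota = $866,312.61 − $549,755.20 = $316,557.41.
In-quota duty = $549,755.20 × 3.5% = $19,241.43. Over-quota duty = $316,557.41 × 27% = $85,470.50.
Line duty = $19,241.43 + $85,470.50 = $104,711.93.
Total = $216.61 + $38,157.00 + $104,711.93 = $143,085.54.

$143,085.54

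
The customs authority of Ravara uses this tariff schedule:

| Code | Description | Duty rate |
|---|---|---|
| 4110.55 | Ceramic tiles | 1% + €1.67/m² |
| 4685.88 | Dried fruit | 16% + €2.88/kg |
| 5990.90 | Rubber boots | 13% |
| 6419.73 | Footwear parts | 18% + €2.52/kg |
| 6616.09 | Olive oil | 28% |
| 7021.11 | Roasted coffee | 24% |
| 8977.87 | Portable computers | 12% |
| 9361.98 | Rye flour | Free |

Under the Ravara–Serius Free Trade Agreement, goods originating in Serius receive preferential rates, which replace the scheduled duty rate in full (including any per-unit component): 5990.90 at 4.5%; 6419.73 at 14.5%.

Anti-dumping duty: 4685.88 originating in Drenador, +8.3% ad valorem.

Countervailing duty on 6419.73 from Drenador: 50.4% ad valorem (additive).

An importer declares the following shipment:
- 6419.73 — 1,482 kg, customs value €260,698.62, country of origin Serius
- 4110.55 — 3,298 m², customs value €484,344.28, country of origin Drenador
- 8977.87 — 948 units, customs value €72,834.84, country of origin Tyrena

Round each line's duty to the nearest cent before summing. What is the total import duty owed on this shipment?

Line 1 (6419.73, Serius, 1,482 kg, €260,698.62):
Base rate for 6419.73 is 18% + €2.52/kg.
Origin Serius qualifies under the Ravara–Serius agreement and 6419.73 is covered: preferential rate 14.5% applies instead.
The additional-duty order on 6419.73 targets Drenador, not Serius; it does not apply.
Duty = €260,698.62 × 14.5% = €37,801.30.
Line 2 (4110.55, Drenador, 3,298 m², €484,344.28):
Base rate for 4110.55 is 1% + €1.67/m².
Duty = €484,344.28 × 1% + 3,298 × €1.67 = €10,351.10.
Line 3 (8977.87, Tyrena, 948 units, €72,834.84):
Base rate for 8977.87 is 12%.
Duty = €72,834.84 × 12% = €8,740.18.
Total = €37,801.30 + €10,351.10 + €8,740.18 = €56,892.58.

€56,892.58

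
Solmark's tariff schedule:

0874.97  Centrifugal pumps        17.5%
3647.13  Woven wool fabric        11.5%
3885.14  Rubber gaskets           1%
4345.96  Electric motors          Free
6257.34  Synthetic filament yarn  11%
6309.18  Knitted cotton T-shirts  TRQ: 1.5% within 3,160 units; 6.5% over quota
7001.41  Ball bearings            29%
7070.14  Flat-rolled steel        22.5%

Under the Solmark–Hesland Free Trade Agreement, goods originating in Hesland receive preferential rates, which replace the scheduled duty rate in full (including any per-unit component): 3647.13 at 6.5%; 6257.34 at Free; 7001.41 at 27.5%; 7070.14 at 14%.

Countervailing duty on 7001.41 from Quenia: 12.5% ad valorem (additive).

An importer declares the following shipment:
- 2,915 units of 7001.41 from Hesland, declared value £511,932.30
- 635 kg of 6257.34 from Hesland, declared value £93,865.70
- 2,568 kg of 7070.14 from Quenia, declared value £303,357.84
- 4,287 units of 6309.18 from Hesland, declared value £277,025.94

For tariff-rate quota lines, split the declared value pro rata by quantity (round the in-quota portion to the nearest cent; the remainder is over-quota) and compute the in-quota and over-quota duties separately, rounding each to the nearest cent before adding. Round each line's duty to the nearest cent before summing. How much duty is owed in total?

£216,833.62

Line 1 (7001.41, Hesland, 2,915 units, £511,932.30):
Base rate for 7001.41 is 29%.
Origin Hesland qualifies under the Solmark–Hesland agreement and 7001.41 is covered: preferential rate 27.5% applies instead.
The additional-duty order on 7001.41 targets Quenia, not Hesland; it does not apply.
Duty = £511,932.30 × 27.5% = £140,781.38.
Line 2 (6257.34, Hesland, 635 kg, £93,865.70):
Base rate for 6257.34 is 11%.
Origin Hesland qualifies under the Solmark–Hesland agreement and 6257.34 is covered: preferential rate Free applies instead.
Duty = £93,865.70 × 0% = £0.00.
Line 3 (7070.14, Quenia, 2,568 kg, £303,357.84):
Base rate for 7070.14 is 22.5%.
7070.14 has an FTA preferential rate, but origin Quenia is not Hesland; base rate stands.
Duty = £303,357.84 × 22.5% = £68,255.51.
Line 4 (6309.18, Hesland, 4,287 units, £277,025.94):
Code 6309.18 is under a tariff-rate quota (threshold 3,160 units). In-quota: 3,160 units at 1.5%; over-quota: 1,127 units at 6.5%.
Pro-rata value split: in-quota = £277,025.94 × 3,160/4,287 = £204,199.20; over-quota = £277,025.94 − £204,199.20 = £72,826.74.
In-quota duty = £204,199.20 × 1.5% = £3,062.99. Over-quota duty = £72,826.74 × 6.5% = £4,733.74.
Line duty = £3,062.99 + £4,733.74 = £7,796.73.
Total = £140,781.38 + £0.00 + £68,255.51 + £7,796.73 = £216,833.62.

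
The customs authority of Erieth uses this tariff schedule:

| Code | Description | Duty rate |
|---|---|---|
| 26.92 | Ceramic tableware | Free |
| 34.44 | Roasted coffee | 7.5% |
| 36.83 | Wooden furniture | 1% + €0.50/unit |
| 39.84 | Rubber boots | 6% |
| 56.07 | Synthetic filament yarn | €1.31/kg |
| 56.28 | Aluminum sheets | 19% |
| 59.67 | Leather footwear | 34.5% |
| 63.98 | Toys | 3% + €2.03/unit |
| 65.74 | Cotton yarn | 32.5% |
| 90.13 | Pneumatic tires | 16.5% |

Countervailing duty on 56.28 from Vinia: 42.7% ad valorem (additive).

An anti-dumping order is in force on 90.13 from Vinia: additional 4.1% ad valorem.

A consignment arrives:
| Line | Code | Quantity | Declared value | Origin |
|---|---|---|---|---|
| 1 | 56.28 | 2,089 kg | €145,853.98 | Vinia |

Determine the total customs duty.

€89,991.91

Line 1 (56.28, Vinia, 2,089 kg, €145,853.98):
Base rate for 56.28 is 19%.
Additional duty on 56.28 from Vinia: +42.7%. Applied ad valorem rate: 19% + 42.7% = 61.7%.
Duty = €145,853.98 × 61.7% = €89,991.91.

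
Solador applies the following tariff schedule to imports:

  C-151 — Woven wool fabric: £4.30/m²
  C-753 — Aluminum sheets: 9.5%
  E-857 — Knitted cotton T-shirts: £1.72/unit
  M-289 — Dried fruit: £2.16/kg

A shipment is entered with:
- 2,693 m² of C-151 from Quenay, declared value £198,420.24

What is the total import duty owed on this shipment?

Line 1 (C-151, Quenay, 2,693 m², £198,420.24):
Base rate for C-151 is £4.30/m².
Duty = 2,693 × £4.30 = £11,579.90.

£11,579.90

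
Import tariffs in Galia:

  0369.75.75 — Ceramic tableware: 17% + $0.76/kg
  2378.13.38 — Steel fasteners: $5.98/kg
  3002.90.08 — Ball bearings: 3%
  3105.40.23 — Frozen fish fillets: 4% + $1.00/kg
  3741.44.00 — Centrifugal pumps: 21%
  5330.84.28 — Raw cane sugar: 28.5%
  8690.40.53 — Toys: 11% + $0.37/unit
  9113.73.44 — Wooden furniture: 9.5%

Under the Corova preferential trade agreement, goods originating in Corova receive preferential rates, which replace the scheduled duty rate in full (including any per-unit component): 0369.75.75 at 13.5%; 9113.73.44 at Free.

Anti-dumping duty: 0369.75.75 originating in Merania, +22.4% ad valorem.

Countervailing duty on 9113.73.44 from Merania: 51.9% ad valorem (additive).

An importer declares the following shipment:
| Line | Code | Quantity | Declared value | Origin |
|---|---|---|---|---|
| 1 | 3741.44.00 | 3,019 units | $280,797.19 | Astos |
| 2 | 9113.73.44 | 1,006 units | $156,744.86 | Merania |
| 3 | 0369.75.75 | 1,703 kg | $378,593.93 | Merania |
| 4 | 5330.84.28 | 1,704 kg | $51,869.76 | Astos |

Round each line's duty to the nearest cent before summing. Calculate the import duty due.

$320,451.92

Line 1 (3741.44.00, Astos, 3,019 units, $280,797.19):
Base rate for 3741.44.00 is 21%.
Duty = $280,797.19 × 21% = $58,967.41.
Line 2 (9113.73.44, Merania, 1,006 units, $156,744.86):
Base rate for 9113.73.44 is 9.5%.
9113.73.44 has an FTA preferential rate, but origin Merania is not Corova; base rate stands.
Additional duty on 9113.73.44 from Merania: +51.9%. Applied ad valorem rate: 9.5% + 51.9% = 61.4%.
Duty = $156,744.86 × 61.4% = $96,241.34.
Line 3 (0369.75.75, Merania, 1,703 kg, $378,593.93):
Base rate for 0369.75.75 is 17% + $0.76/kg.
0369.75.75 has an FTA preferential rate, but origin Merania is not Corova; base rate stands.
Additional duty on 0369.75.75 from Merania: +22.4%. Applied ad valorem rate: 17% + 22.4% = 39.4%.
Duty = $378,593.93 × 39.4% + 1,703 × $0.76 = $150,460.29.
Line 4 (5330.84.28, Astos, 1,704 kg, $51,869.76):
Base rate for 5330.84.28 is 28.5%.
Duty = $51,869.76 × 28.5% = $14,782.88.
Total = $58,967.41 + $96,241.34 + $150,460.29 + $14,782.88 = $320,451.92.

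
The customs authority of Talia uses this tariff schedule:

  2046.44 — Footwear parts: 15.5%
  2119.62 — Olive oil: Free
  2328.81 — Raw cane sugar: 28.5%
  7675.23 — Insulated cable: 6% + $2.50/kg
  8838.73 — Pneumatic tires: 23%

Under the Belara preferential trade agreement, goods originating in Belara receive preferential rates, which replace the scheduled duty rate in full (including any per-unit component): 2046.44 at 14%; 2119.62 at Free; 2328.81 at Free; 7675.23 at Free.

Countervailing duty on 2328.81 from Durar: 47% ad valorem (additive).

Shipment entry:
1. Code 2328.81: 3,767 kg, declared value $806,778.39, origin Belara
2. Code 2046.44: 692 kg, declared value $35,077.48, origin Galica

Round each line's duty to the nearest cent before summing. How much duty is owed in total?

Line 1 (2328.81, Belara, 3,767 kg, $806,778.39):
Base rate for 2328.81 is 28.5%.
Origin Belara qualifies under the Talia–Belara agreement and 2328.81 is covered: preferential rate Free applies instead.
The additional-duty order on 2328.81 targets Durar, not Belara; it does not apply.
Duty = $806,778.39 × 0% = $0.00.
Line 2 (2046.44, Galica, 692 kg, $35,077.48):
Base rate for 2046.44 is 15.5%.
2046.44 has an FTA preferential rate, but origin Galica is not Belara; base rate stands.
Duty = $35,077.48 × 15.5% = $5,437.01.
Total = $0.00 + $5,437.01 = $5,437.01.

$5,437.01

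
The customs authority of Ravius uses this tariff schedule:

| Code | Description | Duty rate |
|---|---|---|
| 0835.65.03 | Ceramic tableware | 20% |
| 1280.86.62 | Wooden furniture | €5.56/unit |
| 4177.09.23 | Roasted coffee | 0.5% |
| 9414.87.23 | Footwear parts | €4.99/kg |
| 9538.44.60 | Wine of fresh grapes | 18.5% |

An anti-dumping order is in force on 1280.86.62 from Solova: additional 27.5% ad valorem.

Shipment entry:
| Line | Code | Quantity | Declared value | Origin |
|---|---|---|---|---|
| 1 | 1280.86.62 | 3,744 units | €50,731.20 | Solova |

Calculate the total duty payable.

Line 1 (1280.86.62, Solova, 3,744 units, €50,731.20):
Base rate for 1280.86.62 is €5.56/unit.
Additional duty on 1280.86.62 from Solova: +27.5% ad valorem. Applied ad valorem rate = 27.5%.
Duty = €50,731.20 × 27.5% + 3,744 × €5.56 = €34,767.72.

€34,767.72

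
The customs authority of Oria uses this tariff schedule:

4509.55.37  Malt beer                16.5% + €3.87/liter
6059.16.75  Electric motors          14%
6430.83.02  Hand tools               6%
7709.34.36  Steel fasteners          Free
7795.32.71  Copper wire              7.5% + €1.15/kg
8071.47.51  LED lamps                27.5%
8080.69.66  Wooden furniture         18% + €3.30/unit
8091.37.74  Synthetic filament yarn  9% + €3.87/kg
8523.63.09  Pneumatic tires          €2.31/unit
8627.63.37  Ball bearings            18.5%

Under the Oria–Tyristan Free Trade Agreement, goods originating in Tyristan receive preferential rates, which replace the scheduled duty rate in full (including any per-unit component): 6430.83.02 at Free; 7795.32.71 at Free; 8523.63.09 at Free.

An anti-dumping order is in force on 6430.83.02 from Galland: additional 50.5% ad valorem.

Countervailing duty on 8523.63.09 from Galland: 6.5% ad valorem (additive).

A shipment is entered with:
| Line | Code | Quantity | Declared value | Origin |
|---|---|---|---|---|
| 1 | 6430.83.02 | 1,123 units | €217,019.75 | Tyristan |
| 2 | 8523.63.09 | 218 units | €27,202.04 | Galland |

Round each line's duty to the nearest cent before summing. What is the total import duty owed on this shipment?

€2,271.71

Line 1 (6430.83.02, Tyristan, 1,123 units, €217,019.75):
Base rate for 6430.83.02 is 6%.
Origin Tyristan qualifies under the Oria–Tyristan agreement and 6430.83.02 is covered: preferential rate Free applies instead.
The additional-duty order on 6430.83.02 targets Galland, not Tyristan; it does not apply.
Duty = €217,019.75 × 0% = €0.00.
Line 2 (8523.63.09, Galland, 218 units, €27,202.04):
Base rate for 8523.63.09 is €2.31/unit.
8523.63.09 has an FTA preferential rate, but origin Galland is not Tyristan; base rate stands.
Additional duty on 8523.63.09 from Galland: +6.5% ad valorem. Applied ad valorem rate = 6.5%.
Duty = €27,202.04 × 6.5% + 218 × €2.31 = €2,271.71.
Total = €0.00 + €2,271.71 = €2,271.71.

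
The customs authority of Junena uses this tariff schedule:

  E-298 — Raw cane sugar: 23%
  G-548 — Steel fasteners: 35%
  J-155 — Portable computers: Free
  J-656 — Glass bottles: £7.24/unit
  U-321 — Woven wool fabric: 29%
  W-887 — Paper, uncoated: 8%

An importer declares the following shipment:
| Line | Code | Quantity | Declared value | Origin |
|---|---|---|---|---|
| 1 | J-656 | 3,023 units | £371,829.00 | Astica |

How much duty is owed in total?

Line 1 (J-656, Astica, 3,023 units, £371,829.00):
Base rate for J-656 is £7.24/unit.
Duty = 3,023 × £7.24 = £21,886.52.

£21,886.52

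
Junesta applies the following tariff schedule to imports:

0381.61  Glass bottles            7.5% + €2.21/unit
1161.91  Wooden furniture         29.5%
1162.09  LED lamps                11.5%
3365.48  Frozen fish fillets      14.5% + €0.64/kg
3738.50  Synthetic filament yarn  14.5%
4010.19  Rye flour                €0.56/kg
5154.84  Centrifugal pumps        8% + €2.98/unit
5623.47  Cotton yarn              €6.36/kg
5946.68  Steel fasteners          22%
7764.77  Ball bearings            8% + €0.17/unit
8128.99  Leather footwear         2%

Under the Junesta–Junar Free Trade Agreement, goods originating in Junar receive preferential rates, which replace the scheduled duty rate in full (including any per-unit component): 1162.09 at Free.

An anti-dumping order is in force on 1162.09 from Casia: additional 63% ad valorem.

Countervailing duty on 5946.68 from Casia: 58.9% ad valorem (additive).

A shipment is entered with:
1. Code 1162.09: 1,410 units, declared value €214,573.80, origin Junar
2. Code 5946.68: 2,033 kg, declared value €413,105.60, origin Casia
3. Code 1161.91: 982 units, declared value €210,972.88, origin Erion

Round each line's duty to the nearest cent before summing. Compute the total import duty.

Line 1 (1162.09, Junar, 1,410 units, €214,573.80):
Base rate for 1162.09 is 11.5%.
Origin Junar qualifies under the Junesta–Junar agreement and 1162.09 is covered: preferential rate Free applies instead.
The additional-duty order on 1162.09 targets Casia, not Junar; it does not apply.
Duty = €214,573.80 × 0% = €0.00.
Line 2 (5946.68, Casia, 2,033 kg, €413,105.60):
Base rate for 5946.68 is 22%.
Additional duty on 5946.68 from Casia: +58.9%. Applied ad valorem rate: 22% + 58.9% = 80.9%.
Duty = €413,105.60 × 80.9% = €334,202.43.
Line 3 (1161.91, Erion, 982 units, €210,972.88):
Base rate for 1161.91 is 29.5%.
Duty = €210,972.88 × 29.5% = €62,237.00.
Total = €0.00 + €334,202.43 + €62,237.00 = €396,439.43.

€396,439.43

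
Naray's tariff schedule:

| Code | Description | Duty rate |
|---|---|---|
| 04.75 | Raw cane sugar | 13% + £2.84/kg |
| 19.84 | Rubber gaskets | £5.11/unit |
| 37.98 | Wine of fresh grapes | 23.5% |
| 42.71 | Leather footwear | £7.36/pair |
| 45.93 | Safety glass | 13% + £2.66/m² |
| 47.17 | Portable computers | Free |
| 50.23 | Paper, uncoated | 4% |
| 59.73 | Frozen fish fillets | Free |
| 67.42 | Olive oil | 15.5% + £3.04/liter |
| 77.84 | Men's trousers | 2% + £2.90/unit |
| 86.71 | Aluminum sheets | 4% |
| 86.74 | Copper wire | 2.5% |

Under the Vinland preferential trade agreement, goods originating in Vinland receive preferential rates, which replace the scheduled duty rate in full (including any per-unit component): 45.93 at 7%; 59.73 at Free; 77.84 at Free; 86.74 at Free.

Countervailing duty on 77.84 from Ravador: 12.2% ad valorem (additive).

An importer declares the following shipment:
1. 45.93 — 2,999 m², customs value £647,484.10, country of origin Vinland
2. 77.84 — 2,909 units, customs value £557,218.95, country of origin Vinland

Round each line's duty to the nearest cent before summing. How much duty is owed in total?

Line 1 (45.93, Vinland, 2,999 m², £647,484.10):
Base rate for 45.93 is 13% + £2.66/m².
Origin Vinland qualifies under the Naray–Vinland agreement and 45.93 is covered: preferential rate 7% applies instead.
Duty = £647,484.10 × 7% = £45,323.89.
Line 2 (77.84, Vinland, 2,909 units, £557,218.95):
Base rate for 77.84 is 2% + £2.90/unit.
Origin Vinland qualifies under the Naray–Vinland agreement and 77.84 is covered: preferential rate Free applies instead.
The additional-duty order on 77.84 targets Ravador, not Vinland; it does not apply.
Duty = £557,218.95 × 0% = £0.00.
Total = £45,323.89 + £0.00 = £45,323.89.

£45,323.89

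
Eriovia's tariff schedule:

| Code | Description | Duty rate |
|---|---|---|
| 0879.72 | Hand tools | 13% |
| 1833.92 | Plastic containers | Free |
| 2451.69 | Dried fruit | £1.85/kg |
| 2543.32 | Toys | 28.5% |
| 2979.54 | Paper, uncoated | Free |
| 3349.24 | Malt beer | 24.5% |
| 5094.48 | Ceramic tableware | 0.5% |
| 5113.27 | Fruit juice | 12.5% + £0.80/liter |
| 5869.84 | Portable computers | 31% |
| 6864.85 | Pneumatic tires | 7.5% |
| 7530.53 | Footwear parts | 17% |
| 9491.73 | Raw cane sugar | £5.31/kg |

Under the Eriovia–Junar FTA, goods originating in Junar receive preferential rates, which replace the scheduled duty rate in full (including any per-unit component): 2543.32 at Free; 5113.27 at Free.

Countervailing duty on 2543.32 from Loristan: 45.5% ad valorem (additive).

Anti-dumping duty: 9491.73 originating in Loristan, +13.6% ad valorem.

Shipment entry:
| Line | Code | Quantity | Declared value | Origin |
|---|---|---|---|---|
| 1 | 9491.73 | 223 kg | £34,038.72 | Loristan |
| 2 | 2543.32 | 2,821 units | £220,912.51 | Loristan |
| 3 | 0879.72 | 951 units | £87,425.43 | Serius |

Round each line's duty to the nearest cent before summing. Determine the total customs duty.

Line 1 (9491.73, Loristan, 223 kg, £34,038.72):
Base rate for 9491.73 is £5.31/kg.
Additional duty on 9491.73 from Loristan: +13.6% ad valorem. Applied ad valorem rate = 13.6%.
Duty = £34,038.72 × 13.6% + 223 × £5.31 = £5,813.40.
Line 2 (2543.32, Loristan, 2,821 units, £220,912.51):
Base rate for 2543.32 is 28.5%.
2543.32 has an FTA preferential rate, but origin Loristan is not Junar; base rate stands.
Additional duty on 2543.32 from Loristan: +45.5%. Applied ad valorem rate: 28.5% + 45.5% = 74%.
Duty = £220,912.51 × 74% = £163,475.26.
Line 3 (0879.72, Serius, 951 units, £87,425.43):
Base rate for 0879.72 is 13%.
Duty = £87,425.43 × 13% = £11,365.31.
Total = £5,813.40 + £163,475.26 + £11,365.31 = £180,653.97.

£180,653.97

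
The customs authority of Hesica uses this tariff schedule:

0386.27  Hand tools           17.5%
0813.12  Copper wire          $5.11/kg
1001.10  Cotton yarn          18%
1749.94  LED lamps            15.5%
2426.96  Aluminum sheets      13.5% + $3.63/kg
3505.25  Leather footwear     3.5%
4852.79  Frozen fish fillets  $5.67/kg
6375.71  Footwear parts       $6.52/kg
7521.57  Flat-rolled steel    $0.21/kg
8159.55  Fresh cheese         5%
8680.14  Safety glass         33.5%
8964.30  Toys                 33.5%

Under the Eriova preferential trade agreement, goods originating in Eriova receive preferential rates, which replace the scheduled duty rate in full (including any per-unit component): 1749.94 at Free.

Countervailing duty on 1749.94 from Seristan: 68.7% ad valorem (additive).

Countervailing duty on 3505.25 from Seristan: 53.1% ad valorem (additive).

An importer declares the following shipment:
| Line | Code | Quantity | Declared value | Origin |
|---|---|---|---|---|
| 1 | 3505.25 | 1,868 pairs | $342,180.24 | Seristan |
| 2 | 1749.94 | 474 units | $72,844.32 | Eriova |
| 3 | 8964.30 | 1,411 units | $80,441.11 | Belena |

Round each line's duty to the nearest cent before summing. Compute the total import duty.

$220,621.79

Line 1 (3505.25, Seristan, 1,868 pairs, $342,180.24):
Base rate for 3505.25 is 3.5%.
Additional duty on 3505.25 from Seristan: +53.1%. Applied ad valorem rate: 3.5% + 53.1% = 56.6%.
Duty = $342,180.24 × 56.6% = $193,674.02.
Line 2 (1749.94, Eriova, 474 units, $72,844.32):
Base rate for 1749.94 is 15.5%.
Origin Eriova qualifies under the Hesica–Eriova agreement and 1749.94 is covered: preferential rate Free applies instead.
The additional-duty order on 1749.94 targets Seristan, not Eriova; it does not apply.
Duty = $72,844.32 × 0% = $0.00.
Line 3 (8964.30, Belena, 1,411 units, $80,441.11):
Base rate for 8964.30 is 33.5%.
Duty = $80,441.11 × 33.5% = $26,947.77.
Total = $193,674.02 + $0.00 + $26,947.77 = $220,621.79.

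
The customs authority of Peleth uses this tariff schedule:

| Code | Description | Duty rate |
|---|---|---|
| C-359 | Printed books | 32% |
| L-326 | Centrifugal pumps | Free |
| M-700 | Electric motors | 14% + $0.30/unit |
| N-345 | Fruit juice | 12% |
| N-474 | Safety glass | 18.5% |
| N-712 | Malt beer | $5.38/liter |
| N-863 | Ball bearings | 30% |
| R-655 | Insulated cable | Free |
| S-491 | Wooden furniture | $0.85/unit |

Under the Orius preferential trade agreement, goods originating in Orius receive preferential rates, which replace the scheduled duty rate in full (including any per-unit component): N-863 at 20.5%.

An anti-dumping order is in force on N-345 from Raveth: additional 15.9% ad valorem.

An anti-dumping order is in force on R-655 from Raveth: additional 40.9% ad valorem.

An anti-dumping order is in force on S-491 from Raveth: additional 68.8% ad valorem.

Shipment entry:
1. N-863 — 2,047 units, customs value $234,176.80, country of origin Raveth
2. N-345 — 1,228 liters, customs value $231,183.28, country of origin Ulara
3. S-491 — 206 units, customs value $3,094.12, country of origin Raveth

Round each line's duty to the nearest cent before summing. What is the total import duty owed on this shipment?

$100,298.88

Line 1 (N-863, Raveth, 2,047 units, $234,176.80):
Base rate for N-863 is 30%.
N-863 has an FTA preferential rate, but origin Raveth is not Orius; base rate stands.
Duty = $234,176.80 × 30% = $70,253.04.
Line 2 (N-345, Ulara, 1,228 liters, $231,183.28):
Base rate for N-345 is 12%.
The additional-duty order on N-345 targets Raveth, not Ulara; it does not apply.
Duty = $231,183.28 × 12% = $27,741.99.
Line 3 (S-491, Raveth, 206 units, $3,094.12):
Base rate for S-491 is $0.85/unit.
Additional duty on S-491 from Raveth: +68.8% ad valorem. Applied ad valorem rate = 68.8%.
Duty = $3,094.12 × 68.8% + 206 × $0.85 = $2,303.85.
Total = $70,253.04 + $27,741.99 + $2,303.85 = $100,298.88.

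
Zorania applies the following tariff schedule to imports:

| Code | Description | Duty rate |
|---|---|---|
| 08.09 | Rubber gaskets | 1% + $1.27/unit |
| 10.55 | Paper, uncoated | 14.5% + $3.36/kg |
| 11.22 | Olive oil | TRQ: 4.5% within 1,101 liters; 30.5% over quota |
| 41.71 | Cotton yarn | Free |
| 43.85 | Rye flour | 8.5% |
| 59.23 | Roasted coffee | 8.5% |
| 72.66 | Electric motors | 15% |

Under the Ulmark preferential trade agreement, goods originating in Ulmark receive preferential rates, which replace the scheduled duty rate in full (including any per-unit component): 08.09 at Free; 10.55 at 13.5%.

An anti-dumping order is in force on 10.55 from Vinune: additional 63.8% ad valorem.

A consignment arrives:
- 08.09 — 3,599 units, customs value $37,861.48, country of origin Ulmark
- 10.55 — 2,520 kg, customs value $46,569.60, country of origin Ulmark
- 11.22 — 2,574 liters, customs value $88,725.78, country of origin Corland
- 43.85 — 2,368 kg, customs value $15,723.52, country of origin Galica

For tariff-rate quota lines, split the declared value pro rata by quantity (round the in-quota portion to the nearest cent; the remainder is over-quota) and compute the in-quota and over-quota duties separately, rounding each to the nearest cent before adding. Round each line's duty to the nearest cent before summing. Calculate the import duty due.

Line 1 (08.09, Ulmark, 3,599 units, $37,861.48):
Base rate for 08.09 is 1% + $1.27/unit.
Origin Ulmark qualifies under the Zorania–Ulmark agreement and 08.09 is covered: preferential rate Free applies instead.
Duty = $37,861.48 × 0% = $0.00.
Line 2 (10.55, Ulmark, 2,520 kg, $46,569.60):
Base rate for 10.55 is 14.5% + $3.36/kg.
Origin Ulmark qualifies under the Zorania–Ulmark agreement and 10.55 is covered: preferential rate 13.5% applies instead.
The additional-duty order on 10.55 targets Vinune, not Ulmark; it does not apply.
Duty = $46,569.60 × 13.5% = $6,286.90.
Line 3 (11.22, Corland, 2,574 liters, $88,725.78):
Code 11.22 is under a tariff-rate quota (threshold 1,101 liters). In-quota: 1,101 liters at 4.5%; over-quota: 1,473 liters at 30.5%.
Pro-rata value split: in-quota = $88,725.78 × 1,101/2,574 = $37,951.47; over-quota = $88,725.78 − $37,951.47 = $50,774.31.
In-quota duty = $37,951.47 × 4.5% = $1,707.82. Over-quota duty = $50,774.31 × 30.5% = $15,486.16.
Line duty = $1,707.82 + $15,486.16 = $17,193.98.
Line 4 (43.85, Galica, 2,368 kg, $15,723.52):
Base rate for 43.85 is 8.5%.
Duty = $15,723.52 × 8.5% = $1,336.50.
Total = $0.00 + $6,286.90 + $17,193.98 + $1,336.50 = $24,817.38.

$24,817.38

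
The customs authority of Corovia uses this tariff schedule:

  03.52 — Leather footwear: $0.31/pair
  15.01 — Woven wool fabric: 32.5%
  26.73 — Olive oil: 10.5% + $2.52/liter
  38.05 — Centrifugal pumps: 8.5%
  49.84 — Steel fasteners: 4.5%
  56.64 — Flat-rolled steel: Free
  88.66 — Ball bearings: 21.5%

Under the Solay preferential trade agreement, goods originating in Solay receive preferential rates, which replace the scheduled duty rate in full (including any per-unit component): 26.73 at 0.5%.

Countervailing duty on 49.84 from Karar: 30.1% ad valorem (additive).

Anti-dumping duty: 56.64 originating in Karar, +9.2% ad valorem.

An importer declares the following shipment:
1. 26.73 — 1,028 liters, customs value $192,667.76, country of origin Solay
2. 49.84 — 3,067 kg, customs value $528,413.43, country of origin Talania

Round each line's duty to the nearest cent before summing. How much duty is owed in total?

Line 1 (26.73, Solay, 1,028 liters, $192,667.76):
Base rate for 26.73 is 10.5% + $2.52/liter.
Origin Solay qualifies under the Corovia–Solay agreement and 26.73 is covered: preferential rate 0.5% applies instead.
Duty = $192,667.76 × 0.5% = $963.34.
Line 2 (49.84, Talania, 3,067 kg, $528,413.43):
Base rate for 49.84 is 4.5%.
The additional-duty order on 49.84 targets Karar, not Talania; it does not apply.
Duty = $528,413.43 × 4.5% = $23,778.60.
Total = $963.34 + $23,778.60 = $24,741.94.

$24,741.94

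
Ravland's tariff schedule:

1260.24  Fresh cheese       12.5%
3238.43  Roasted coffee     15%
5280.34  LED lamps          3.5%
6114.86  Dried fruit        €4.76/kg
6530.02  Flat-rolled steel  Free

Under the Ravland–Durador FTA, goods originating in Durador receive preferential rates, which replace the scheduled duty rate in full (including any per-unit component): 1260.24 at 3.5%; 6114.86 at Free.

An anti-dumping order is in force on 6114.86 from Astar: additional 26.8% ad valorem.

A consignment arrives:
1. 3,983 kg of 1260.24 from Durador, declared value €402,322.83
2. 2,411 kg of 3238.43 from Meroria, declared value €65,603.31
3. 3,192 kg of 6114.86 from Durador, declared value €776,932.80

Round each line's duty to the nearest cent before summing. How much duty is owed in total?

Line 1 (1260.24, Durador, 3,983 kg, €402,322.83):
Base rate for 1260.24 is 12.5%.
Origin Durador qualifies under the Ravland–Durador agreement and 1260.24 is covered: preferential rate 3.5% applies instead.
Duty = €402,322.83 × 3.5% = €14,081.30.
Line 2 (3238.43, Meroria, 2,411 kg, €65,603.31):
Base rate for 3238.43 is 15%.
Duty = €65,603.31 × 15% = €9,840.50.
Line 3 (6114.86, Durador, 3,192 kg, €776,932.80):
Base rate for 6114.86 is €4.76/kg.
Origin Durador qualifies under the Ravland–Durador agreement and 6114.86 is covered: preferential rate Free applies instead.
The additional-duty order on 6114.86 targets Astar, not Durador; it does not apply.
Duty = €776,932.80 × 0% = €0.00.
Total = €14,081.30 + €9,840.50 + €0.00 = €23,921.80.

€23,921.80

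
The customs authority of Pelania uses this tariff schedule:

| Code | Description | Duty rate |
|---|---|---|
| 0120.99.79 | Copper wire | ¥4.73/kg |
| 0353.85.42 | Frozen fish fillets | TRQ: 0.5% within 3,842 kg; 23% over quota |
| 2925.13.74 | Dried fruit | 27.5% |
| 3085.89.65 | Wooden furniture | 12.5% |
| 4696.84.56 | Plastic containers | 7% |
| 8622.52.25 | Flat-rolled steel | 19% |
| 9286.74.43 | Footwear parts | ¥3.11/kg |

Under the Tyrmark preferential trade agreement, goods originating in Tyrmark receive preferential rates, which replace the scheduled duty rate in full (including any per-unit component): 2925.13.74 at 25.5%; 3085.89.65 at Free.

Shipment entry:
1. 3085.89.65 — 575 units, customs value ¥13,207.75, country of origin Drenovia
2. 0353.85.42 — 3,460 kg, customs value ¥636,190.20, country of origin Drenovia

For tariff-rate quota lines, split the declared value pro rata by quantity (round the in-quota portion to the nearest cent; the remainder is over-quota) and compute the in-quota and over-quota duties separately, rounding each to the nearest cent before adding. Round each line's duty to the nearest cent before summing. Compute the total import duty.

Line 1 (3085.89.65, Drenovia, 575 units, ¥13,207.75):
Base rate for 3085.89.65 is 12.5%.
3085.89.65 has an FTA preferential rate, but origin Drenovia is not Tyrmark; base rate stands.
Duty = ¥13,207.75 × 12.5% = ¥1,650.97.
Line 2 (0353.85.42, Drenovia, 3,460 kg, ¥636,190.20):
Code 0353.85.42 is under a tariff-rate quota (threshold 3,842 kg). Quantity 3,460 kg is within the quota, so the in-quota rate 0.5% applies to the full value.
Duty = ¥636,190.20 × 0.5% = ¥3,180.95.
Total = ¥1,650.97 + ¥3,180.95 = ¥4,831.92.

¥4,831.92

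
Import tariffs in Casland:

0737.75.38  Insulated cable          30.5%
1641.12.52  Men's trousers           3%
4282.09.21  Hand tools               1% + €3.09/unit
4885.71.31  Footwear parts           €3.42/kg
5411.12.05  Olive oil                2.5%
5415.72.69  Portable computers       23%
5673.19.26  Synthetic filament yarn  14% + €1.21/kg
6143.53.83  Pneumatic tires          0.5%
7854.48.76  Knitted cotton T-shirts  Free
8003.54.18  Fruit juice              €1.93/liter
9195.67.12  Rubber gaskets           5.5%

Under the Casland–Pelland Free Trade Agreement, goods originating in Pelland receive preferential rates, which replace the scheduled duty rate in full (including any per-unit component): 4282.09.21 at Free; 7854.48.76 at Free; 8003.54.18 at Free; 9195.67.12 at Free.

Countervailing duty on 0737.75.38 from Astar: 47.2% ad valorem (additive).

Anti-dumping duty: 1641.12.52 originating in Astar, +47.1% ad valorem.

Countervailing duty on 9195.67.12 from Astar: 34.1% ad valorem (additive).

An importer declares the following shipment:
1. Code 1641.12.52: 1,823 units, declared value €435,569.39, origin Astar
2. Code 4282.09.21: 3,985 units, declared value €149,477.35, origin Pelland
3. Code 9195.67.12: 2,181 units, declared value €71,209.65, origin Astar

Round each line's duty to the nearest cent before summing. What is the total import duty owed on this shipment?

€246,419.28

Line 1 (1641.12.52, Astar, 1,823 units, €435,569.39):
Base rate for 1641.12.52 is 3%.
Additional duty on 1641.12.52 from Astar: +47.1%. Applied ad valorem rate: 3% + 47.1% = 50.1%.
Duty = €435,569.39 × 50.1% = €218,220.26.
Line 2 (4282.09.21, Pelland, 3,985 units, €149,477.35):
Base rate for 4282.09.21 is 1% + €3.09/unit.
Origin Pelland qualifies under the Casland–Pelland agreement and 4282.09.21 is covered: preferential rate Free applies instead.
Duty = €149,477.35 × 0% = €0.00.
Line 3 (9195.67.12, Astar, 2,181 units, €71,209.65):
Base rate for 9195.67.12 is 5.5%.
9195.67.12 has an FTA preferential rate, but origin Astar is not Pelland; base rate stands.
Additional duty on 9195.67.12 from Astar: +34.1%. Applied ad valorem rate: 5.5% + 34.1% = 39.6%.
Duty = €71,209.65 × 39.6% = €28,199.02.
Total = €218,220.26 + €0.00 + €28,199.02 = €246,419.28.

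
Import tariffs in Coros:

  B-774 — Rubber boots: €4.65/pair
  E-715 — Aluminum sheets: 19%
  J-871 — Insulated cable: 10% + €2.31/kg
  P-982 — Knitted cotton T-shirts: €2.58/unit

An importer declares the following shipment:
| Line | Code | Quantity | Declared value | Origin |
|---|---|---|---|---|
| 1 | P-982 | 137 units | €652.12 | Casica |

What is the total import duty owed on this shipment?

€353.46

Line 1 (P-982, Casica, 137 units, €652.12):
Base rate for P-982 is €2.58/unit.
Duty = 137 × €2.58 = €353.46.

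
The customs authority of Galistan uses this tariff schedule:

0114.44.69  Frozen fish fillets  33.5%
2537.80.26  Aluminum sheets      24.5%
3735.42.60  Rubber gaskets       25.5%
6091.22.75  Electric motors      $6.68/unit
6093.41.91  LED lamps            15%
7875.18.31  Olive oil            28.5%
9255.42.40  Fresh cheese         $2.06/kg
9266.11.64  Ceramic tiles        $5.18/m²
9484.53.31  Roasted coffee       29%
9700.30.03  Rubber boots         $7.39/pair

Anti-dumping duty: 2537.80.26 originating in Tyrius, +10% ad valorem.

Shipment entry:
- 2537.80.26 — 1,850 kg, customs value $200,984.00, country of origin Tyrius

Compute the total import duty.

Line 1 (2537.80.26, Tyrius, 1,850 kg, $200,984.00):
Base rate for 2537.80.26 is 24.5%.
Additional duty on 2537.80.26 from Tyrius: +10%. Applied ad valorem rate: 24.5% + 10% = 34.5%.
Duty = $200,984.00 × 34.5% = $69,339.48.

$69,339.48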